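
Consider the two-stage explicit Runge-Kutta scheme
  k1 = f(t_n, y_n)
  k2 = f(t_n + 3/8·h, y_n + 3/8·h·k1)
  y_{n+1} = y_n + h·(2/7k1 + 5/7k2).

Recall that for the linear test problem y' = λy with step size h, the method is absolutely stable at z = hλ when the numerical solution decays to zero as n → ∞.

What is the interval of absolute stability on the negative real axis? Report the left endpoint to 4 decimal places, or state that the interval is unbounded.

Set f=λy, z=hλ:
  k1=λy_n ⇒ h·k1=z·y_n;  k2=λ(1+3/8z)y_n ⇒ h·k2=z(1+3/8z)y_n
  y_{n+1}/y_n = 1 + 2/7z + 5/7z(1+3/8z) = 1 + z + 15/56z²
  Hence R(z) = 1 + z + 15/56z².

Find x<0 with |R(x)|<1.
x=-1.06: |R|=0.2410
R=1: x+15/56x²=0 ⇒ x=−56/15=-3.7333; min R=1−1/(4·15/56)=0.0667>−1
Confirm numerically:
  x=-3.004: |R|=0.41315 <1
  x=-2.809: |R|=0.30452 <1
  x=-2.576: |R|=0.20144 <1
  x=-1.552: |R|=0.09319 <1
  x=-4.160: |R|=1.47543 >1
  x=-4.156: |R|=1.47052 >1
  x=-3.952: |R|=1.23147 >1
So |R|<1 on (-3.7333, 0).

(-3.7333, 0).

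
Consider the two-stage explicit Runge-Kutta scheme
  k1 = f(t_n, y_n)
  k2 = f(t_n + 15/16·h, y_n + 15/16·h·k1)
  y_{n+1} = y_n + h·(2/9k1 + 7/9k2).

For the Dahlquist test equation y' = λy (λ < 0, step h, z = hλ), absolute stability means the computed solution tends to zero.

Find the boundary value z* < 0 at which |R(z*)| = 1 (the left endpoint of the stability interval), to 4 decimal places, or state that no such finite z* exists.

With y'=λy (z=hλ):
  k1=λy_n ⇒ h·k1=z·y_n;  k2=λ(1+15/16z)y_n ⇒ h·k2=z(1+15/16z)y_n
  y_{n+1}/y_n = 1 + 2/9z + 7/9z(1+15/16z) = 1 + z + 35/48z²
  ⇒ R(z) = 1 + z + 35/48z².

Find x<0 with |R(x)|<1.
x=-1.15: |R|=0.8143
R=1: x+35/48x²=0 ⇒ x=−48/35=-1.3714; min R=1−1/(4·35/48)=0.6571>−1
Confirm numerically:
  x=-1.140: |R|=0.80762 <1
  x=-0.984: |R|=0.72202 <1
  x=-0.925: |R|=0.69889 <1
  x=-0.865: |R|=0.68058 <1
  x=-1.965: |R|=1.85048 >1
  x=-1.500: |R|=1.14062 >1
  x=-1.401: |R|=1.03021 >1
Stable set (-1.3714, 0).

z* = -1.3714.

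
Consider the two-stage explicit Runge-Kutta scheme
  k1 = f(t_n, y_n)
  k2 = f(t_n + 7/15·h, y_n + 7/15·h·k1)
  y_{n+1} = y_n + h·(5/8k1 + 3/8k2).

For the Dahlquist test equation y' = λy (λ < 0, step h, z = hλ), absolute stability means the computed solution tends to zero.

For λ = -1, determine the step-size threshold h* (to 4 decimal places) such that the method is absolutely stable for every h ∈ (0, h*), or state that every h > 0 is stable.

Test eqn y'=λy, z=hλ:
  k1=λy_n ⇒ h·k1=z·y_n;  k2=λ(1+7/15z)y_n ⇒ h·k2=z(1+7/15z)y_n
  y_{n+1}/y_n = 1 + 5/8z + 3/8z(1+7/15z) = 1 + z + 7/40z²
  R(z) = 1 + z + 7/40z².

Find x<0 with |R(x)|<1.
x=-1.45: |R|=0.0821
R=1: x+7/40x²=0 ⇒ x=−40/7=-5.7143; min R=1−1/(4·7/40)=-0.4286>−1
Confirm numerically:
  x=-5.159: |R|=0.49867 <1
  x=-4.896: |R|=0.29889 <1
  x=-3.389: |R|=0.37907 <1
  x=-6.205: |R|=1.53285 >1
  x=-6.015: |R|=1.31654 >1
  x=-5.785: |R|=1.07159 >1
Stable set (-5.7143, 0).

(-5.7143,0); λ=-1 ⇒ h* = (40/7)/1 = 5.7143.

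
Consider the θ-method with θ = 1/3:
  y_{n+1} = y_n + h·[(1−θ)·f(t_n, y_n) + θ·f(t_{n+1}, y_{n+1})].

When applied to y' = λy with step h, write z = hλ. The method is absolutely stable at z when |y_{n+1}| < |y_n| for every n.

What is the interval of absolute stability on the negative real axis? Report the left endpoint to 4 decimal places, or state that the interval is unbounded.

On y'=λy, z=hλ:
  y_{n+1} = y_n + z·[2/3·y_n + 1/3·y_{n+1}] ⇒ (1 − 1/3z)y_{n+1} = (1 + 2/3z)y_n
  so R(z) = (1 + 2/3z)/(1 − 1/3z).

Solve |R(x)|<1 on ℝ⁻.
x=-0.35: |R|=0.6866
R=−1: 1+2/3x = −1+1/3x ⇒ -1/3x=2 ⇒ x=2/(-1/3)=-6.0000
Confirm numerically:
  x=-5.854: |R|=0.98351 <1
  x=-4.085: |R|=0.72971 <1
  x=-2.595: |R|=0.39142 <1
  x=-6.395: |R|=1.04204 >1
  x=-6.235: |R|=1.02545 >1
  x=-6.230: |R|=1.02492 >1
Stable set (-6.0000, 0).

z∈(-6.0000,0).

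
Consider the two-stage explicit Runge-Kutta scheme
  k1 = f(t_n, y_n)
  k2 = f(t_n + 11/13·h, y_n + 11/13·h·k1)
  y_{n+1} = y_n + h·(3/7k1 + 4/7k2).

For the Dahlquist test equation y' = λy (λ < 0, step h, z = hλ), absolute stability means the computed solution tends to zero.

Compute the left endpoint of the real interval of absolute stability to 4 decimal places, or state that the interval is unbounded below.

On y'=λy, z=hλ:
  k1=λy_n ⇒ h·k1=z·y_n;  k2=λ(1+11/13z)y_n ⇒ h·k2=z(1+11/13z)y_n
  y_{n+1}/y_n = 1 + 3/7z + 4/7z(1+11/13z) = 1 + z + 44/91z²
  R(z) = 1 + z + 44/91z².

Find x<0 with |R(x)|<1.
x=-0.77: |R|=0.5167
R=1: x+44/91x²=0 ⇒ x=−91/44=-2.0682; min R=1−1/(4·44/91)=0.4830>−1
Confirm numerically:
  x=-1.506: |R|=0.59063 <1
  x=-0.996: |R|=0.48366 <1
  x=-0.861: |R|=0.49744 <1
  x=-2.356: |R|=1.32787 >1
  x=-2.325: |R|=1.28871 >1
So |R|<1 on (-2.0682, 0).

z* = -2.0682.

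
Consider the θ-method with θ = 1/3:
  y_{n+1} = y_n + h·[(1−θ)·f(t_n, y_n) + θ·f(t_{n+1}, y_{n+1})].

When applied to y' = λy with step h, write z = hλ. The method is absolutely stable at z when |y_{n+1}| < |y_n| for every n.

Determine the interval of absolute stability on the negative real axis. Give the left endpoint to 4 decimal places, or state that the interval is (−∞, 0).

Set f=λy, z=hλ:
  y_{n+1} = y_n + z·[2/3·y_n + 1/3·y_{n+1}] ⇒ (1 − 1/3z)y_{n+1} = (1 + 2/3z)y_n
  R(z) = (1 + 2/3z)/(1 − 1/3z).

Boundary: |R(x)|=1, x<0.
x=-1.03: |R|=0.2333
R=−1: 1+2/3x = −1+1/3x ⇒ -1/3x=2 ⇒ x=2/(-1/3)=-6.0000
Confirm numerically:
  x=-5.317: |R|=0.91788 <1
  x=-4.899: |R|=0.86062 <1
  x=-2.480: |R|=0.35766 <1
  x=-6.492: |R|=1.05183 >1
  x=-6.416: |R|=1.04418 >1
  x=-6.033: |R|=1.00365 >1
So |R|<1 on (-6.0000, 0).

z∈(-6.0000,0).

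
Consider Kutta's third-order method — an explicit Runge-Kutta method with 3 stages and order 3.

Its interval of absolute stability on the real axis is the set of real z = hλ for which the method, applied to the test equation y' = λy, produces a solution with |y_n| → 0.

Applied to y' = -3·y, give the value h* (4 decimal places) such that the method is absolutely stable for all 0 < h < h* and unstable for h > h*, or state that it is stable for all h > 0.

(-2.5127,0); λ=-3 ⇒ h* = 0.8376.

On y'=λy, z=hλ:
  order 3, 3-stage ⇒ R(z)=1+z+z^2/2+z^3/6
  (e.g. R(-0.46)=0.62958, |R|=0.62958)

Need |R(x)|<1, x<0.
x=-0.46: |R|=0.6296
|R(-2.44)|=0.8843 |R(-2.17)|=0.5186 |R(-0.63)|=0.5268
Bisect:
  x_lo=-3.1647 |R|=2.4396  x_hi=-0.3126 |R|=0.7312
  mid=-1.73866 |R|=0.10317 →hi
  mid=-2.45168 |R|=0.90238 →hi
  mid=-2.80819 |R|=1.55609 →lo
  mid=-2.62994 |R|=1.20334 →lo
  mid=-2.54081 |R|=1.04674 →lo
  mid=-2.49624 |R|=0.97307 →hi
  mid=-2.51853 |R|=1.00953 →lo
  mid=-2.50739 |R|=0.99121 →hi
  mid=-2.51296 |R|=1.00035 →lo
  mid=-2.51017 |R|=0.99577 →hi
  ...
  [-2.51278,-2.51261] ⇒ x*=-2.5127
Stable set (-2.5127, 0).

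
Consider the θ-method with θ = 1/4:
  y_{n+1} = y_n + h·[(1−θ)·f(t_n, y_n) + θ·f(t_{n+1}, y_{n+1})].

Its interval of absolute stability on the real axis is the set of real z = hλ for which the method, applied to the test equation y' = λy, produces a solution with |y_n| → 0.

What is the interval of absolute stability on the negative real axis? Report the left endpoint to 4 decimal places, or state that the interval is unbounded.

(-4.0000, 0).

With y'=λy (z=hλ):
  y_{n+1} = y_n + z·[3/4·y_n + 1/4·y_{n+1}] ⇒ (1 − 1/4z)y_{n+1} = (1 + 3/4z)y_n
  ⇒ R(z) = (1 + 3/4z)/(1 − 1/4z).

Find x<0 with |R(x)|<1.
x=-1.02: |R|=0.1873
R=−1: 1+3/4x = −1+1/4x ⇒ -1/2x=2 ⇒ x=2/(-1/2)=-4.0000
Confirm numerically:
  x=-2.844: |R|=0.66219 <1
  x=-2.103: |R|=0.37834 <1
  x=-1.749: |R|=0.21691 <1
  x=-4.513: |R|=1.12052 >1
  x=-4.440: |R|=1.10427 >1
  x=-4.220: |R|=1.05353 >1
So |R|<1 on (-4.0000, 0).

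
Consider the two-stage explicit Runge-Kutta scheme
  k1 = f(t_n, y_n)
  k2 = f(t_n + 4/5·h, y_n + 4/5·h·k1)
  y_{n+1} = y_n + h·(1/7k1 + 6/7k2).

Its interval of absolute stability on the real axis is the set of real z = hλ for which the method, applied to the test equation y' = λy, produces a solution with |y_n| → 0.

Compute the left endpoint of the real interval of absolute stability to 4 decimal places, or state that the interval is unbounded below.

z* = -1.4583.

With y'=λy (z=hλ):
  k1=λy_n ⇒ h·k1=z·y_n;  k2=λ(1+4/5z)y_n ⇒ h·k2=z(1+4/5z)y_n
  y_{n+1}/y_n = 1 + 1/7z + 6/7z(1+4/5z) = 1 + z + 24/35z²
  Hence R(z) = 1 + z + 24/35z².

Boundary: |R(x)|=1, x<0.
x=-1.46: |R|=1.0017
R=1: x+24/35x²=0 ⇒ x=−35/24=-1.4583; min R=1−1/(4·24/35)=0.6354>−1
Confirm numerically:
  x=-0.888: |R|=0.65272 <1
  x=-0.776: |R|=0.63692 <1
  x=-0.623: |R|=0.64315 <1
  x=-1.593: |R|=1.14710 >1
  x=-1.565: |R|=1.11447 >1
  x=-1.560: |R|=1.10875 >1
So |R|<1 on (-1.4583, 0).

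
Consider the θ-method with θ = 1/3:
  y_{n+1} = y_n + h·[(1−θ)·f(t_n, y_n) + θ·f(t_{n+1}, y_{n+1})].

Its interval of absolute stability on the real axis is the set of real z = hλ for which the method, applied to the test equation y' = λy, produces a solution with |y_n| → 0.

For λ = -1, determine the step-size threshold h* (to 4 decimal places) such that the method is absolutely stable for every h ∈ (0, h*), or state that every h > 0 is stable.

With y'=λy (z=hλ):
  y_{n+1} = y_n + z·[2/3·y_n + 1/3·y_{n+1}] ⇒ (1 − 1/3z)y_{n+1} = (1 + 2/3z)y_n
  R(z) = (1 + 2/3z)/(1 − 1/3z).

Need |R(x)|<1, x<0.
x=-0.46: |R|=0.6012
R=−1: 1+2/3x = −1+1/3x ⇒ -1/3x=2 ⇒ x=2/(-1/3)=-6.0000
Confirm numerically:
  x=-5.692: |R|=0.96457 <1
  x=-4.795: |R|=0.84541 <1
  x=-3.363: |R|=0.58557 <1
  x=-6.459: |R|=1.04853 >1
  x=-6.272: |R|=1.02934 >1
  x=-6.142: |R|=1.01553 >1
Interval (-6.0000, 0).

(-6.0000,0); λ=-1 ⇒ h* = (6)/1 = 6.0000.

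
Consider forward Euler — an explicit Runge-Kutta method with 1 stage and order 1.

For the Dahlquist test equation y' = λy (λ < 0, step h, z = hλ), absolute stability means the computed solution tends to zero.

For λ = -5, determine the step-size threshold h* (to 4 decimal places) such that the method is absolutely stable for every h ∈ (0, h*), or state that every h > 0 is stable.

(-2.0000,0); λ=-5 ⇒ h* = 0.4000.

Set f=λy, z=hλ:
  order 1, 1-stage ⇒ R(z)=1+z
  (e.g. R(-0.67)=0.33000, |R|=0.33000)

Boundary: |R(x)|=1, x<0.
x=-0.67: |R|=0.3300
|R(-1.51)|=0.5100 |R(-1.27)|=0.2700 |R(-0.53)|=0.4700
Bisect:
  x_lo=-2.4218 |R|=1.4218  x_hi=-0.1592 |R|=0.8408
  mid=-1.29049 |R|=0.29049 →hi
  mid=-1.85614 |R|=0.85614 →hi
  mid=-2.13897 |R|=1.13897 →lo
  mid=-1.99756 |R|=0.99756 →hi
  mid=-2.06826 |R|=1.06826 →lo
  mid=-2.03291 |R|=1.03291 →lo
  mid=-2.01523 |R|=1.01523 →lo
  mid=-2.00640 |R|=1.00640 →lo
  mid=-2.00198 |R|=1.00198 →lo
  mid=-1.99977 |R|=0.99977 →hi
  ...
  [-2.00004,-1.99990] ⇒ x*=-2.0000
So |R|<1 on (-2.0000, 0).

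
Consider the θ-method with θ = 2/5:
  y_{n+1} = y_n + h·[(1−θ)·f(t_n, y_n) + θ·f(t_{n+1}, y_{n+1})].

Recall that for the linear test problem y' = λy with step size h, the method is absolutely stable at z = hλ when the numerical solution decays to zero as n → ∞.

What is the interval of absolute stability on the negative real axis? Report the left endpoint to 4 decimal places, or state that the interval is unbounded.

z∈(-10.0000,0).

On y'=λy, z=hλ:
  y_{n+1} = y_n + z·[3/5·y_n + 2/5·y_{n+1}] ⇒ (1 − 2/5z)y_{n+1} = (1 + 3/5z)y_n
  R(z) = (1 + 3/5z)/(1 − 2/5z).

Solve |R(x)|<1 on ℝ⁻.
x=-1.45: |R|=0.0823
R=−1: 1+3/5x = −1+2/5x ⇒ -1/5x=2 ⇒ x=2/(-1/5)=-10.0000
Confirm numerically:
  x=-8.936: |R|=0.95348 <1
  x=-8.383: |R|=0.92571 <1
  x=-6.223: |R|=0.78350 <1
  x=-10.226: |R|=1.00888 >1
  x=-10.086: |R|=1.00342 >1
Stable set (-10.0000, 0).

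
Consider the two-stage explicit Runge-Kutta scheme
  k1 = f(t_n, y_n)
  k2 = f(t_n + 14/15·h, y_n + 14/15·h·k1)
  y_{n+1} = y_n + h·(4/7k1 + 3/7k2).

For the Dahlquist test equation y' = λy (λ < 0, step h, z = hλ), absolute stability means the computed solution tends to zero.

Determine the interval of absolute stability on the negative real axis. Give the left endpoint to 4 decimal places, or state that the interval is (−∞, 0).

z∈(-2.5000,0).

Set f=λy, z=hλ:
  k1=λy_n ⇒ h·k1=z·y_n;  k2=λ(1+14/15z)y_n ⇒ h·k2=z(1+14/15z)y_n
  y_{n+1}/y_n = 1 + 4/7z + 3/7z(1+14/15z) = 1 + z + 2/5z²
  so R(z) = 1 + z + 2/5z².

Solve |R(x)|<1 on ℝ⁻.
x=-1.29: |R|=0.3756
R=1: x+2/5x²=0 ⇒ x=−5/2=-2.5000; min R=1−1/(4·2/5)=0.3750>−1
Confirm numerically:
  x=-2.464: |R|=0.96452 <1
  x=-1.730: |R|=0.46716 <1
  x=-1.703: |R|=0.45708 <1
  x=-1.430: |R|=0.38796 <1
  x=-3.071: |R|=1.70142 >1
  x=-3.035: |R|=1.64949 >1
  x=-2.669: |R|=1.18042 >1
Stable set (-2.5000, 0).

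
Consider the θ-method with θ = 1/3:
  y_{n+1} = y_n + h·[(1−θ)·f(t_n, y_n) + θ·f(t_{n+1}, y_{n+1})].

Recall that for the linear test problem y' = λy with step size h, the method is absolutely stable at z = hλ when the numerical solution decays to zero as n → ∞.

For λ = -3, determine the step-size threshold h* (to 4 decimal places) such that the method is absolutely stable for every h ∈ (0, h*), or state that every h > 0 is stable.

(-6.0000,0); λ=-3 ⇒ h* = (6)/3 = 2.0000.

With y'=λy (z=hλ):
  y_{n+1} = y_n + z·[2/3·y_n + 1/3·y_{n+1}] ⇒ (1 − 1/3z)y_{n+1} = (1 + 2/3z)y_n
  ⇒ R(z) = (1 + 2/3z)/(1 − 1/3z).

Find x<0 with |R(x)|<1.
x=-1.67: |R|=0.0728
R=−1: 1+2/3x = −1+1/3x ⇒ -1/3x=2 ⇒ x=2/(-1/3)=-6.0000
Confirm numerically:
  x=-5.601: |R|=0.95361 <1
  x=-5.197: |R|=0.90204 <1
  x=-4.468: |R|=0.79486 <1
  x=-6.437: |R|=1.04631 >1
  x=-6.333: |R|=1.03568 >1
  x=-6.113: |R|=1.01240 >1
Interval (-6.0000, 0).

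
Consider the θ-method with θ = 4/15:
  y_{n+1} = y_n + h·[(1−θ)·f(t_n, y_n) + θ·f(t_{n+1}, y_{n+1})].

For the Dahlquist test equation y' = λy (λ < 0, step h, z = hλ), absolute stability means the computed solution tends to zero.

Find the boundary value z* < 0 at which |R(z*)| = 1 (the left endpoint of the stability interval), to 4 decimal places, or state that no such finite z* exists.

left endpoint -4.2857.

With y'=λy (z=hλ):
  y_{n+1} = y_n + z·[11/15·y_n + 4/15·y_{n+1}] ⇒ (1 − 4/15z)y_{n+1} = (1 + 11/15z)y_n
  R(z) = (1 + 11/15z)/(1 − 4/15z).

Find x<0 with |R(x)|<1.
x=-1.56: |R|=0.1017
R=−1: 1+11/15x = −1+4/15x ⇒ -7/15x=2 ⇒ x=2/(-7/15)=-4.2857
Confirm numerically:
  x=-3.858: |R|=0.90162 <1
  x=-3.378: |R|=0.77715 <1
  x=-3.005: |R|=0.66821 <1
  x=-1.751: |R|=0.19365 <1
  x=-4.586: |R|=1.06304 >1
  x=-4.407: |R|=1.02602 >1
So |R|<1 on (-4.2857, 0).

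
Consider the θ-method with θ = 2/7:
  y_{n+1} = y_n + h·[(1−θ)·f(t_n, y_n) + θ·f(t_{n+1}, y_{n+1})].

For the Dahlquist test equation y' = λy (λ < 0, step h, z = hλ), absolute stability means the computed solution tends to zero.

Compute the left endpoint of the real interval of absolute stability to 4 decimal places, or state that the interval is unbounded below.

left endpoint -4.6667.

On y'=λy, z=hλ:
  y_{n+1} = y_n + z·[5/7·y_n + 2/7·y_{n+1}] ⇒ (1 − 2/7z)y_{n+1} = (1 + 5/7z)y_n
  Hence R(z) = (1 + 5/7z)/(1 − 2/7z).

Find x<0 with |R(x)|<1.
x=-0.76: |R|=0.3756
R=−1: 1+5/7x = −1+2/7x ⇒ -3/7x=2 ⇒ x=2/(-3/7)=-4.6667
Confirm numerically:
  x=-4.270: |R|=0.92342 <1
  x=-3.624: |R|=0.78046 <1
  x=-3.267: |R|=0.68974 <1
  x=-5.253: |R|=1.10048 >1
  x=-5.148: |R|=1.08349 >1
Interval (-4.6667, 0).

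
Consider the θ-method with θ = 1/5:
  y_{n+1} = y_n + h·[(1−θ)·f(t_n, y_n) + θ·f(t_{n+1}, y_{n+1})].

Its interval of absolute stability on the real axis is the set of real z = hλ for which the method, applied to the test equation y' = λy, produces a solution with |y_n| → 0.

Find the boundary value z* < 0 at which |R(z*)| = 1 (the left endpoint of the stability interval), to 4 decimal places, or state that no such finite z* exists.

On y'=λy, z=hλ:
  y_{n+1} = y_n + z·[4/5·y_n + 1/5·y_{n+1}] ⇒ (1 − 1/5z)y_{n+1} = (1 + 4/5z)y_n
  Hence R(z) = (1 + 4/5z)/(1 − 1/5z).

Find x<0 with |R(x)|<1.
x=-0.62: |R|=0.4484
R=−1: 1+4/5x = −1+1/5x ⇒ -3/5x=2 ⇒ x=2/(-3/5)=-3.3333
Confirm numerically:
  x=-3.168: |R|=0.93928 <1
  x=-2.112: |R|=0.48481 <1
  x=-2.077: |R|=0.46743 <1
  x=-1.894: |R|=0.37366 <1
  x=-3.920: |R|=1.19731 >1
  x=-3.414: |R|=1.02876 >1
So |R|<1 on (-3.3333, 0).

z* = -3.3333.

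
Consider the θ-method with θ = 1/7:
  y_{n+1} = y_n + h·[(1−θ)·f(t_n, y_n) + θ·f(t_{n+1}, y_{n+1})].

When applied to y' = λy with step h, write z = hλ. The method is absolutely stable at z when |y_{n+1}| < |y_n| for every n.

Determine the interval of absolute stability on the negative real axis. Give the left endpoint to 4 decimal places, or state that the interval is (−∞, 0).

(-2.8000, 0).

With y'=λy (z=hλ):
  y_{n+1} = y_n + z·[6/7·y_n + 1/7·y_{n+1}] ⇒ (1 − 1/7z)y_{n+1} = (1 + 6/7z)y_n
  ⇒ R(z) = (1 + 6/7z)/(1 − 1/7z).

Solve |R(x)|<1 on ℝ⁻.
x=-1.16: |R|=0.0049
R=−1: 1+6/7x = −1+1/7x ⇒ -5/7x=2 ⇒ x=2/(-5/7)=-2.8000
Confirm numerically:
  x=-2.700: |R|=0.94845 <1
  x=-1.944: |R|=0.52147 <1
  x=-1.143: |R|=0.01744 <1
  x=-3.195: |R|=1.19372 >1
  x=-3.176: |R|=1.18475 >1
  x=-2.921: |R|=1.06098 >1
Stable set (-2.8000, 0).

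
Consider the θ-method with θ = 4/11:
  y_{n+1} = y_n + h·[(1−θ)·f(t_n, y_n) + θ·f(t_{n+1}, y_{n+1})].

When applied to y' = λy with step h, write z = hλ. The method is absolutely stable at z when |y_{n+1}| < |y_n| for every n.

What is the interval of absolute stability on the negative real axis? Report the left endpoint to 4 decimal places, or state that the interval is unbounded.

z∈(-7.3333,0).

On y'=λy, z=hλ:
  y_{n+1} = y_n + z·[7/11·y_n + 4/11·y_{n+1}] ⇒ (1 − 4/11z)y_{n+1} = (1 + 7/11z)y_n
  Hence R(z) = (1 + 7/11z)/(1 − 4/11z).

Solve |R(x)|<1 on ℝ⁻.
x=-0.87: |R|=0.3391
R=−1: 1+7/11x = −1+4/11x ⇒ -3/11x=2 ⇒ x=2/(-3/11)=-7.3333
Confirm numerically:
  x=-5.665: |R|=0.85131 <1
  x=-5.249: |R|=0.80457 <1
  x=-3.281: |R|=0.49606 <1
  x=-7.752: |R|=1.02990 >1
  x=-7.659: |R|=1.02347 >1
Stable set (-7.3333, 0).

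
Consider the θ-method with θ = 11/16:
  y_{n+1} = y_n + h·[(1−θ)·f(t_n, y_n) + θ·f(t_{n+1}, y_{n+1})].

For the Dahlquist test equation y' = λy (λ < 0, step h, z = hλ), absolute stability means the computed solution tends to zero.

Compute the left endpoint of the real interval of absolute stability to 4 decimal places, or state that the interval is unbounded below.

With y'=λy (z=hλ):
  y_{n+1} = y_n + z·[5/16·y_n + 11/16·y_{n+1}] ⇒ (1 − 11/16z)y_{n+1} = (1 + 5/16z)y_n
  Hence R(z) = (1 + 5/16z)/(1 − 11/16z).

Boundary: |R(x)|=1, x<0.
x=-1.74: |R|=0.2077
x=-2: |R|=0.1579
x=-10: |R|=0.2698
x=-100: |R|=0.4337
θ=11/16≥1/2 ⇒ |1+5/16x|<|1−11/16x| ∀x<0 ⇒ interval (−∞,0).

interval (−∞, 0).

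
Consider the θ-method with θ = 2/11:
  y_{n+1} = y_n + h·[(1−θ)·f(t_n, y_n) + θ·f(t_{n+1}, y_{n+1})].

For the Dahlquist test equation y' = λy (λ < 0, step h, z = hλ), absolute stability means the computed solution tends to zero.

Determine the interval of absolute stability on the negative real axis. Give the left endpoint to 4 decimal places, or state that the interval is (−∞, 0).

On y'=λy, z=hλ:
  y_{n+1} = y_n + z·[9/11·y_n + 2/11·y_{n+1}] ⇒ (1 − 2/11z)y_{n+1} = (1 + 9/11z)y_n
  ⇒ R(z) = (1 + 9/11z)/(1 − 2/11z).

Need |R(x)|<1, x<0.
x=-1.76: |R|=0.3333
R=−1: 1+9/11x = −1+2/11x ⇒ -7/11x=2 ⇒ x=2/(-7/11)=-3.1429
Confirm numerically:
  x=-3.030: |R|=0.95369 <1
  x=-2.409: |R|=0.67524 <1
  x=-2.155: |R|=0.54833 <1
  x=-1.737: |R|=0.32009 <1
  x=-3.580: |R|=1.16850 >1
  x=-3.438: |R|=1.11557 >1
So |R|<1 on (-3.1429, 0).

(-3.1429, 0).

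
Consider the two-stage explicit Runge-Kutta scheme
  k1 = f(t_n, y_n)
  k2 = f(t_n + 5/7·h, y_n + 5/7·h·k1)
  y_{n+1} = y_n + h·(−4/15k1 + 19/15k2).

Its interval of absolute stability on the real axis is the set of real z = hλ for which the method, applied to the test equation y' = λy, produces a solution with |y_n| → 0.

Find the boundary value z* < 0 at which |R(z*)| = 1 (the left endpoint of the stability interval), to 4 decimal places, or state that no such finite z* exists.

On y'=λy, z=hλ:
  k1=λy_n ⇒ h·k1=z·y_n;  k2=λ(1+5/7z)y_n ⇒ h·k2=z(1+5/7z)y_n
  y_{n+1}/y_n = 1 − 4/15z + 19/15z(1+5/7z) = 1 + z + 19/21z²
  ⇒ R(z) = 1 + z + 19/21z².

Boundary: |R(x)|=1, x<0.
x=-0.82: |R|=0.7884
R=1: x+19/21x²=0 ⇒ x=−21/19=-1.1053; min R=1−1/(4·19/21)=0.7237>−1
Confirm numerically:
  x=-1.026: |R|=0.92642 <1
  x=-0.915: |R|=0.84249 <1
  x=-0.496: |R|=0.72659 <1
  x=-1.611: |R|=1.73715 >1
  x=-1.529: |R|=1.58619 >1
  x=-1.243: |R|=1.15490 >1
Interval (-1.1053, 0).

z* = -1.1053.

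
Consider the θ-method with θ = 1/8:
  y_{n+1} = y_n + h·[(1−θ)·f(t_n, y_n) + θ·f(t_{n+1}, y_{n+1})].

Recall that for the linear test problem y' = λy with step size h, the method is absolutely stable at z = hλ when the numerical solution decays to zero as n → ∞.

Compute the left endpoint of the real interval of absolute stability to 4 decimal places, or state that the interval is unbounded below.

On y'=λy, z=hλ:
  y_{n+1} = y_n + z·[7/8·y_n + 1/8·y_{n+1}] ⇒ (1 − 1/8z)y_{n+1} = (1 + 7/8z)y_n
  ⇒ R(z) = (1 + 7/8z)/(1 − 1/8z).

Find x<0 with |R(x)|<1.
x=-1.8: |R|=0.4694
R=−1: 1+7/8x = −1+1/8x ⇒ -3/4x=2 ⇒ x=2/(-3/4)=-2.6667
Confirm numerically:
  x=-1.881: |R|=0.52292 <1
  x=-1.761: |R|=0.44329 <1
  x=-1.291: |R|=0.11161 <1
  x=-3.055: |R|=1.21076 >1
  x=-2.973: |R|=1.16750 >1
  x=-2.864: |R|=1.10898 >1
Interval (-2.6667, 0).

left endpoint -2.6667.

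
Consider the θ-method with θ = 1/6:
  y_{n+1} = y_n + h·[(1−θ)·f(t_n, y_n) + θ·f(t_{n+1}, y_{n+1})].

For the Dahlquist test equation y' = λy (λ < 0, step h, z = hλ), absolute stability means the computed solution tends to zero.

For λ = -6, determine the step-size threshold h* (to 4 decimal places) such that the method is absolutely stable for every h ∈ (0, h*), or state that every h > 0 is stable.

(-3.0000,0); λ=-6 ⇒ h* = (3)/6 = 0.5000.

With y'=λy (z=hλ):
  y_{n+1} = y_n + z·[5/6·y_n + 1/6·y_{n+1}] ⇒ (1 − 1/6z)y_{n+1} = (1 + 5/6z)y_n
  Hence R(z) = (1 + 5/6z)/(1 − 1/6z).

Need |R(x)|<1, x<0.
x=-0.55: |R|=0.4962
R=−1: 1+5/6x = −1+1/6x ⇒ -2/3x=2 ⇒ x=2/(-2/3)=-3.0000
Confirm numerically:
  x=-2.632: |R|=0.82947 <1
  x=-2.410: |R|=0.71938 <1
  x=-1.436: |R|=0.15869 <1
  x=-3.505: |R|=1.21252 >1
  x=-3.313: |R|=1.13444 >1
  x=-3.215: |R|=1.09333 >1
Stable set (-3.0000, 0).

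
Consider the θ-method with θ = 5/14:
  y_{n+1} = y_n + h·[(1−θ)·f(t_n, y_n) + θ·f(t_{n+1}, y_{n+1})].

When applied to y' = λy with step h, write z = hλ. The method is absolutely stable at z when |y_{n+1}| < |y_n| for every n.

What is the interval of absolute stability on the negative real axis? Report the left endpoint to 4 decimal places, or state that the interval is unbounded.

On y'=λy, z=hλ:
  y_{n+1} = y_n + z·[9/14·y_n + 5/14·y_{n+1}] ⇒ (1 − 5/14z)y_{n+1} = (1 + 9/14z)y_n
  R(z) = (1 + 9/14z)/(1 − 5/14z).

Boundary: |R(x)|=1, x<0.
x=-1.01: |R|=0.2577
R=−1: 1+9/14x = −1+5/14x ⇒ -2/7x=2 ⇒ x=2/(-2/7)=-7.0000
Confirm numerically:
  x=-6.912: |R|=0.99275 <1
  x=-6.346: |R|=0.94279 <1
  x=-3.827: |R|=0.61696 <1
  x=-7.544: |R|=1.04207 >1
  x=-7.427: |R|=1.03340 >1
  x=-7.110: |R|=1.00888 >1
Interval (-7.0000, 0).

(-7.0000, 0).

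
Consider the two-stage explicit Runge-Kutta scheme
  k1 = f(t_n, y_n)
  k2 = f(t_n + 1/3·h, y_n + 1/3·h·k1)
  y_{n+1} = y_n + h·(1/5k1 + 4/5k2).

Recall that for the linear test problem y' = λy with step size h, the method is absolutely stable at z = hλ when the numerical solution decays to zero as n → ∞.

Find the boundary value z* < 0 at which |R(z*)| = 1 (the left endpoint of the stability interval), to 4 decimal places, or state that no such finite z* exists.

Test eqn y'=λy, z=hλ:
  k1=λy_n ⇒ h·k1=z·y_n;  k2=λ(1+1/3z)y_n ⇒ h·k2=z(1+1/3z)y_n
  y_{n+1}/y_n = 1 + 1/5z + 4/5z(1+1/3z) = 1 + z + 4/15z²
  Hence R(z) = 1 + z + 4/15z².

Find x<0 with |R(x)|<1.
x=-0.44: |R|=0.6116
R=1: x+4/15x²=0 ⇒ x=−15/4=-3.7500; min R=1−1/(4·4/15)=0.0625>−1
Confirm numerically:
  x=-3.388: |R|=0.67295 <1
  x=-2.712: |R|=0.24932 <1
  x=-2.154: |R|=0.08326 <1
  x=-2.017: |R|=0.06788 <1
  x=-3.920: |R|=1.17771 >1
  x=-3.863: |R|=1.11641 >1
Stable set (-3.7500, 0).

left endpoint -3.7500.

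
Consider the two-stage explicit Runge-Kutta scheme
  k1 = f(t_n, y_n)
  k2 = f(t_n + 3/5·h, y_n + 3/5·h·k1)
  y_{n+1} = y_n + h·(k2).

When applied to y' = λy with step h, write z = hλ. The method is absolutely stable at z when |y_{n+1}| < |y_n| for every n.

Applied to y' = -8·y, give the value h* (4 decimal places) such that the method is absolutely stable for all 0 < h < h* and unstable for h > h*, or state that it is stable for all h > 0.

(-1.6667,0); λ=-8 ⇒ h* = (5/3)/8 = 0.2083.

With y'=λy (z=hλ):
  k1=λy_n ⇒ h·k1=z·y_n;  k2=λ(1+3/5z)y_n ⇒ h·k2=z(1+3/5z)y_n
  y_{n+1}/y_n = 1 + z(1+3/5z) = 1 + z + 3/5z²
  so R(z) = 1 + z + 3/5z².

Find x<0 with |R(x)|<1.
x=-0.78: |R|=0.5850
R=1: x+3/5x²=0 ⇒ x=−5/3=-1.6667; min R=1−1/(4·3/5)=0.5833>−1
Confirm numerically:
  x=-1.601: |R|=0.93692 <1
  x=-1.080: |R|=0.61984 <1
  x=-1.046: |R|=0.61047 <1
  x=-1.775: |R|=1.11537 >1
  x=-1.758: |R|=1.09634 >1
So |R|<1 on (-1.6667, 0).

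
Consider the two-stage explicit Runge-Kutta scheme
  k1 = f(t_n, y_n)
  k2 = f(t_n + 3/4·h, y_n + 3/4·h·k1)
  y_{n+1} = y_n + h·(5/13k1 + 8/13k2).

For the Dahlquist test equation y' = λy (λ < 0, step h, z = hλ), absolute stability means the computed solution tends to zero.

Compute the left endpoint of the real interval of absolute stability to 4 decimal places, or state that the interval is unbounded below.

z* = -2.1667.

Test eqn y'=λy, z=hλ:
  k1=λy_n ⇒ h·k1=z·y_n;  k2=λ(1+3/4z)y_n ⇒ h·k2=z(1+3/4z)y_n
  y_{n+1}/y_n = 1 + 5/13z + 8/13z(1+3/4z) = 1 + z + 6/13z²
  Hence R(z) = 1 + z + 6/13z².

Boundary: |R(x)|=1, x<0.
x=-0.59: |R|=0.5707
R=1: x+6/13x²=0 ⇒ x=−13/6=-2.1667; min R=1−1/(4·6/13)=0.4583>−1
Confirm numerically:
  x=-1.701: |R|=0.63442 <1
  x=-1.547: |R|=0.55756 <1
  x=-1.223: |R|=0.46734 <1
  x=-1.025: |R|=0.45990 <1
  x=-2.439: |R|=1.30656 >1
  x=-2.410: |R|=1.27066 >1
Stable set (-2.1667, 0).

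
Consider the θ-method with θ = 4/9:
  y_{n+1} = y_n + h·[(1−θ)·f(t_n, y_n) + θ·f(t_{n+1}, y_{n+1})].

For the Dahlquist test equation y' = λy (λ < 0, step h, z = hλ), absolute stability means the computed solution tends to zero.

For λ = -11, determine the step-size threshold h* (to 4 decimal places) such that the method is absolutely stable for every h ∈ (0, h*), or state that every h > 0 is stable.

With y'=λy (z=hλ):
  y_{n+1} = y_n + z·[5/9·y_n + 4/9·y_{n+1}] ⇒ (1 − 4/9z)y_{n+1} = (1 + 5/9z)y_n
  ⇒ R(z) = (1 + 5/9z)/(1 − 4/9z).

Boundary: |R(x)|=1, x<0.
x=-1.12: |R|=0.2522
R=−1: 1+5/9x = −1+4/9x ⇒ -1/9x=2 ⇒ x=2/(-1/9)=-18.0000
Confirm numerically:
  x=-10.856: |R|=0.86373 <1
  x=-10.194: |R|=0.84318 <1
  x=-9.691: |R|=0.82604 <1
  x=-18.287: |R|=1.00349 >1
  x=-18.064: |R|=1.00079 >1
  x=-18.025: |R|=1.00031 >1
Interval (-18.0000, 0).

(-18.0000,0); λ=-11 ⇒ h* = (18)/11 = 1.6364.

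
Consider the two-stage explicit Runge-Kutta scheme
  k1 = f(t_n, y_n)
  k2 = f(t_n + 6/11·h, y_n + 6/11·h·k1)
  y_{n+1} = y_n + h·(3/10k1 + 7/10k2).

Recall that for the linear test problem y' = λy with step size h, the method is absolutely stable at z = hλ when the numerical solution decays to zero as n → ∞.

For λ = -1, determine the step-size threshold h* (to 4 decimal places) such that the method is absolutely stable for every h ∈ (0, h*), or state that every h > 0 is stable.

On y'=λy, z=hλ:
  k1=λy_n ⇒ h·k1=z·y_n;  k2=λ(1+6/11z)y_n ⇒ h·k2=z(1+6/11z)y_n
  y_{n+1}/y_n = 1 + 3/10z + 7/10z(1+6/11z) = 1 + z + 21/55z²
  so R(z) = 1 + z + 21/55z².

Need |R(x)|<1, x<0.
x=-1.11: |R|=0.3604
R=1: x+21/55x²=0 ⇒ x=−55/21=-2.6190; min R=1−1/(4·21/55)=0.3452>−1
Confirm numerically:
  x=-2.599: |R|=0.98011 <1
  x=-2.438: |R|=0.83147 <1
  x=-2.424: |R|=0.81948 <1
  x=-1.578: |R|=0.37276 <1
  x=-3.033: |R|=1.47938 >1
  x=-2.743: |R|=1.12982 >1
Stable set (-2.6190, 0).

(-2.6190,0); λ=-1 ⇒ h* = (55/21)/1 = 2.6190.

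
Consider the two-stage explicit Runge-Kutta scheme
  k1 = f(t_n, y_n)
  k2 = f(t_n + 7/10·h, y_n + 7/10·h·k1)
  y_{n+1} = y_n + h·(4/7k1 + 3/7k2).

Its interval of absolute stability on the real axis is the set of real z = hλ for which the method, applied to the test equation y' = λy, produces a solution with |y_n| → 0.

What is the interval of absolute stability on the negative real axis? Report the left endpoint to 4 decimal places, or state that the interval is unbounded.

(-3.3333, 0).

Set f=λy, z=hλ:
  k1=λy_n ⇒ h·k1=z·y_n;  k2=λ(1+7/10z)y_n ⇒ h·k2=z(1+7/10z)y_n
  y_{n+1}/y_n = 1 + 4/7z + 3/7z(1+7/10z) = 1 + z + 3/10z²
  Hence R(z) = 1 + z + 3/10z².

Find x<0 with |R(x)|<1.
x=-1.25: |R|=0.2188
R=1: x+3/10x²=0 ⇒ x=−10/3=-3.3333; min R=1−1/(4·3/10)=0.1667>−1
Confirm numerically:
  x=-3.159: |R|=0.83478 <1
  x=-1.883: |R|=0.18071 <1
  x=-1.881: |R|=0.18045 <1
  x=-1.343: |R|=0.19809 <1
  x=-3.570: |R|=1.25347 >1
  x=-3.464: |R|=1.13579 >1
Interval (-3.3333, 0).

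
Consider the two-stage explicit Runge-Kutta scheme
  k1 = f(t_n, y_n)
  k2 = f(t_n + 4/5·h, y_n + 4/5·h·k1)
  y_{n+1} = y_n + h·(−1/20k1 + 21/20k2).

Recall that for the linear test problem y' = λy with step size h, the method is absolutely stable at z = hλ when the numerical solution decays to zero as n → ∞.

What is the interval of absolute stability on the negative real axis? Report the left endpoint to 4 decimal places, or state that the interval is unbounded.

Test eqn y'=λy, z=hλ:
  k1=λy_n ⇒ h·k1=z·y_n;  k2=λ(1+4/5z)y_n ⇒ h·k2=z(1+4/5z)y_n
  y_{n+1}/y_n = 1 − 1/20z + 21/20z(1+4/5z) = 1 + z + 21/25z²
  so R(z) = 1 + z + 21/25z².

Solve |R(x)|<1 on ℝ⁻.
x=-1.19: |R|=0.9995
R=1: x+21/25x²=0 ⇒ x=−25/21=-1.1905; min R=1−1/(4·21/25)=0.7024>−1
Confirm numerically:
  x=-0.884: |R|=0.77242 <1
  x=-0.642: |R|=0.70422 <1
  x=-0.596: |R|=0.70238 <1
  x=-1.753: |R|=1.82833 >1
  x=-1.320: |R|=1.14362 >1
Stable set (-1.1905, 0).

(-1.1905, 0).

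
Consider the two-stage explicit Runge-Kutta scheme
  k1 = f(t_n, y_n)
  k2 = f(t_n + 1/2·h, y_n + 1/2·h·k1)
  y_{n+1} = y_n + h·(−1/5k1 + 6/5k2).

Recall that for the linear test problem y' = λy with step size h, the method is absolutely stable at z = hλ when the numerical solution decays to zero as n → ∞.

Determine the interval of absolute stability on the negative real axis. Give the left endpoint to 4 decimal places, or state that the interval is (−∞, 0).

With y'=λy (z=hλ):
  k1=λy_n ⇒ h·k1=z·y_n;  k2=λ(1+1/2z)y_n ⇒ h·k2=z(1+1/2z)y_n
  y_{n+1}/y_n = 1 − 1/5z + 6/5z(1+1/2z) = 1 + z + 3/5z²
  so R(z) = 1 + z + 3/5z².

Find x<0 with |R(x)|<1.
x=-1.75: |R|=1.0875
R=1: x+3/5x²=0 ⇒ x=−5/3=-1.6667; min R=1−1/(4·3/5)=0.5833>−1
Confirm numerically:
  x=-1.558: |R|=0.89842 <1
  x=-1.395: |R|=0.77261 <1
  x=-1.076: |R|=0.61867 <1
  x=-0.748: |R|=0.58770 <1
  x=-2.100: |R|=1.54600 >1
  x=-2.067: |R|=1.49649 >1
  x=-1.692: |R|=1.02572 >1
So |R|<1 on (-1.6667, 0).

(-1.6667, 0).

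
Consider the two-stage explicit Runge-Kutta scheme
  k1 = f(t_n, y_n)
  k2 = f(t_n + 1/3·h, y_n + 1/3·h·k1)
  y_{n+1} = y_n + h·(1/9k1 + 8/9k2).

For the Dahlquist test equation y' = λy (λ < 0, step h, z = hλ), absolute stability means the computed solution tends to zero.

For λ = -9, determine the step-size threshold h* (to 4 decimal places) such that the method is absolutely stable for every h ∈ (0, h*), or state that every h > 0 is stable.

On y'=λy, z=hλ:
  k1=λy_n ⇒ h·k1=z·y_n;  k2=λ(1+1/3z)y_n ⇒ h·k2=z(1+1/3z)y_n
  y_{n+1}/y_n = 1 + 1/9z + 8/9z(1+1/3z) = 1 + z + 8/27z²
  ⇒ R(z) = 1 + z + 8/27z².

Solve |R(x)|<1 on ℝ⁻.
x=-0.54: |R|=0.5464
R=1: x+8/27x²=0 ⇒ x=−27/8=-3.3750; min R=1−1/(4·8/27)=0.1562>−1
Confirm numerically:
  x=-3.090: |R|=0.73907 <1
  x=-2.319: |R|=0.27441 <1
  x=-2.310: |R|=0.27107 <1
  x=-1.436: |R|=0.17499 <1
  x=-3.944: |R|=1.66493 >1
  x=-3.930: |R|=1.64627 >1
  x=-3.923: |R|=1.63698 >1
So |R|<1 on (-3.3750, 0).

(-3.3750,0); λ=-9 ⇒ h* = (27/8)/9 = 0.3750.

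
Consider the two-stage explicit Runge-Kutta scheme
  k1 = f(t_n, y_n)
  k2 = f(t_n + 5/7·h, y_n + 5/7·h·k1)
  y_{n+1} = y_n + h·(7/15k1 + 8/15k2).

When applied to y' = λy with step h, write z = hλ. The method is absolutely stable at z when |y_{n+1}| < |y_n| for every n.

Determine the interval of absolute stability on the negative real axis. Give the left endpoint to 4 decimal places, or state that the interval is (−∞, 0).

Test eqn y'=λy, z=hλ:
  k1=λy_n ⇒ h·k1=z·y_n;  k2=λ(1+5/7z)y_n ⇒ h·k2=z(1+5/7z)y_n
  y_{n+1}/y_n = 1 + 7/15z + 8/15z(1+5/7z) = 1 + z + 8/21z²
  so R(z) = 1 + z + 8/21z².

Solve |R(x)|<1 on ℝ⁻.
x=-1.41: |R|=0.3474
R=1: x+8/21x²=0 ⇒ x=−21/8=-2.6250; min R=1−1/(4·8/21)=0.3438>−1
Confirm numerically:
  x=-2.288: |R|=0.70626 <1
  x=-2.143: |R|=0.60650 <1
  x=-1.980: |R|=0.51349 <1
  x=-1.589: |R|=0.37287 <1
  x=-2.757: |R|=1.13864 >1
  x=-2.666: |R|=1.04164 >1
So |R|<1 on (-2.6250, 0).

(-2.6250, 0).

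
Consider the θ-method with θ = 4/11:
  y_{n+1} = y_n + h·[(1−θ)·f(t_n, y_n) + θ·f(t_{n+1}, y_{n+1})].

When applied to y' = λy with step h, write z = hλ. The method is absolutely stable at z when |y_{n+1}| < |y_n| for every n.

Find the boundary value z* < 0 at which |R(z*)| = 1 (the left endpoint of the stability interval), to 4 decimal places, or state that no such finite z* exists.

With y'=λy (z=hλ):
  y_{n+1} = y_n + z·[7/11·y_n + 4/11·y_{n+1}] ⇒ (1 − 4/11z)y_{n+1} = (1 + 7/11z)y_n
  Hence R(z) = (1 + 7/11z)/(1 − 4/11z).

Solve |R(x)|<1 on ℝ⁻.
x=-0.53: |R|=0.5556
R=−1: 1+7/11x = −1+4/11x ⇒ -3/11x=2 ⇒ x=2/(-3/11)=-7.3333
Confirm numerically:
  x=-6.592: |R|=0.94048 <1
  x=-6.468: |R|=0.92959 <1
  x=-5.513: |R|=0.83478 <1
  x=-7.915: |R|=1.04090 >1
  x=-7.716: |R|=1.02742 >1
  x=-7.561: |R|=1.01656 >1
Interval (-7.3333, 0).

left endpoint -7.3333.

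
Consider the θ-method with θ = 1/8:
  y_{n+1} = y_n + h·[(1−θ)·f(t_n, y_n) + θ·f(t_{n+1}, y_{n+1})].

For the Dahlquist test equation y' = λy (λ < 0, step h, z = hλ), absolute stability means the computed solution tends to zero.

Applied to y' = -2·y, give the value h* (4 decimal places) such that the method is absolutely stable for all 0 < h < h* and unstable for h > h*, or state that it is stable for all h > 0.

(-2.6667,0); λ=-2 ⇒ h* = (8/3)/2 = 1.3333.

On y'=λy, z=hλ:
  y_{n+1} = y_n + z·[7/8·y_n + 1/8·y_{n+1}] ⇒ (1 − 1/8z)y_{n+1} = (1 + 7/8z)y_n
  Hence R(z) = (1 + 7/8z)/(1 − 1/8z).

Need |R(x)|<1, x<0.
x=-0.75: |R|=0.3143
R=−1: 1+7/8x = −1+1/8x ⇒ -3/4x=2 ⇒ x=2/(-3/4)=-2.6667
Confirm numerically:
  x=-1.969: |R|=0.58010 <1
  x=-1.883: |R|=0.52423 <1
  x=-1.201: |R|=0.04423 <1
  x=-1.127: |R|=0.01216 <1
  x=-3.040: |R|=1.20290 >1
  x=-2.907: |R|=1.13221 >1
Stable set (-2.6667, 0).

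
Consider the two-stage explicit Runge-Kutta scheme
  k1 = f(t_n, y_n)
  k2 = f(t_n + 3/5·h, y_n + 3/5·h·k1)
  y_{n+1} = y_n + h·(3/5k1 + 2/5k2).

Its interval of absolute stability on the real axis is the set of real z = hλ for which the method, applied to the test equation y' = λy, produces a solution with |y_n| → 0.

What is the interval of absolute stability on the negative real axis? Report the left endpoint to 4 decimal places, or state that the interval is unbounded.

(-4.1667, 0).

On y'=λy, z=hλ:
  k1=λy_n ⇒ h·k1=z·y_n;  k2=λ(1+3/5z)y_n ⇒ h·k2=z(1+3/5z)y_n
  y_{n+1}/y_n = 1 + 3/5z + 2/5z(1+3/5z) = 1 + z + 6/25z²
  so R(z) = 1 + z + 6/25z².

Find x<0 with |R(x)|<1.
x=-1.13: |R|=0.1765
R=1: x+6/25x²=0 ⇒ x=−25/6=-4.1667; min R=1−1/(4·6/25)=-0.0417>−1
Confirm numerically:
  x=-3.914: |R|=0.76266 <1
  x=-3.752: |R|=0.62660 <1
  x=-3.733: |R|=0.61147 <1
  x=-2.855: |R|=0.10125 <1
  x=-4.672: |R|=1.56662 >1
  x=-4.503: |R|=1.36348 >1
  x=-4.318: |R|=1.15683 >1
So |R|<1 on (-4.1667, 0).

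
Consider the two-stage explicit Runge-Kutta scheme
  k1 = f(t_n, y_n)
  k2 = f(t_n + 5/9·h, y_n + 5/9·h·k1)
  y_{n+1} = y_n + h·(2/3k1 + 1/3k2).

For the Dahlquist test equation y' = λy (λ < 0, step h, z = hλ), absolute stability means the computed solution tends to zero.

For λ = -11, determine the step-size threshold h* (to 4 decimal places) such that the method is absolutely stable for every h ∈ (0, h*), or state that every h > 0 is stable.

(-5.4000,0); λ=-11 ⇒ h* = (27/5)/11 = 0.4909.

Set f=λy, z=hλ:
  k1=λy_n ⇒ h·k1=z·y_n;  k2=λ(1+5/9z)y_n ⇒ h·k2=z(1+5/9z)y_n
  y_{n+1}/y_n = 1 + 2/3z + 1/3z(1+5/9z) = 1 + z + 5/27z²
  ⇒ R(z) = 1 + z + 5/27z².

Need |R(x)|<1, x<0.
x=-0.96: |R|=0.2107
R=1: x+5/27x²=0 ⇒ x=−27/5=-5.4000; min R=1−1/(4·5/27)=-0.3500>−1
Confirm numerically:
  x=-4.995: |R|=0.62537 <1
  x=-3.688: |R|=0.16923 <1
  x=-2.761: |R|=0.34931 <1
  x=-5.725: |R|=1.34456 >1
  x=-5.580: |R|=1.18600 >1
Stable set (-5.4000, 0).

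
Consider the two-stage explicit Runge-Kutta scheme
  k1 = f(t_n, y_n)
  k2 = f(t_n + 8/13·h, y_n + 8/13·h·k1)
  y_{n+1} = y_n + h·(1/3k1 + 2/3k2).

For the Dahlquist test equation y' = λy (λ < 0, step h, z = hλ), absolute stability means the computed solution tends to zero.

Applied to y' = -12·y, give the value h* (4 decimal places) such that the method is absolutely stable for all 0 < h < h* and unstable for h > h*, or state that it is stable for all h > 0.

(-2.4375,0); λ=-12 ⇒ h* = (39/16)/12 = 0.2031.

Set f=λy, z=hλ:
  k1=λy_n ⇒ h·k1=z·y_n;  k2=λ(1+8/13z)y_n ⇒ h·k2=z(1+8/13z)y_n
  y_{n+1}/y_n = 1 + 1/3z + 2/3z(1+8/13z) = 1 + z + 16/39z²
  so R(z) = 1 + z + 16/39z².

Find x<0 with |R(x)|<1.
x=-0.43: |R|=0.6459
R=1: x+16/39x²=0 ⇒ x=−39/16=-2.4375; min R=1−1/(4·16/39)=0.3906>−1
Confirm numerically:
  x=-2.015: |R|=0.65073 <1
  x=-1.746: |R|=0.50467 <1
  x=-1.665: |R|=0.47232 <1
  x=-1.502: |R|=0.42354 <1
  x=-3.009: |R|=1.70549 >1
  x=-3.002: |R|=1.69523 >1
  x=-2.975: |R|=1.65603 >1
Stable set (-2.4375, 0).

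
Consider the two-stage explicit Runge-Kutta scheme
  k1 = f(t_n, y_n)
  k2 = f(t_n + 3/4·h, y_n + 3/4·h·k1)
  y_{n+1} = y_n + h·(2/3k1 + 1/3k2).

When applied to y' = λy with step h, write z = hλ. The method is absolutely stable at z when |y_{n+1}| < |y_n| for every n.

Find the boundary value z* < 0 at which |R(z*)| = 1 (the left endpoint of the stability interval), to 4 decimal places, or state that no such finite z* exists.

z* = -4.0000.

On y'=λy, z=hλ:
  k1=λy_n ⇒ h·k1=z·y_n;  k2=λ(1+3/4z)y_n ⇒ h·k2=z(1+3/4z)y_n
  y_{n+1}/y_n = 1 + 2/3z + 1/3z(1+3/4z) = 1 + z + 1/4z²
  Hence R(z) = 1 + z + 1/4z².

Find x<0 with |R(x)|<1.
x=-0.78: |R|=0.3721
R=1: x+1/4x²=0 ⇒ x=−4=-4.0000; min R=1−1/(4·1/4)=0.0000>−1
Confirm numerically:
  x=-3.743: |R|=0.75951 <1
  x=-2.436: |R|=0.04752 <1
  x=-2.164: |R|=0.00672 <1
  x=-1.618: |R|=0.03648 <1
  x=-4.247: |R|=1.26225 >1
  x=-4.144: |R|=1.14918 >1
So |R|<1 on (-4.0000, 0).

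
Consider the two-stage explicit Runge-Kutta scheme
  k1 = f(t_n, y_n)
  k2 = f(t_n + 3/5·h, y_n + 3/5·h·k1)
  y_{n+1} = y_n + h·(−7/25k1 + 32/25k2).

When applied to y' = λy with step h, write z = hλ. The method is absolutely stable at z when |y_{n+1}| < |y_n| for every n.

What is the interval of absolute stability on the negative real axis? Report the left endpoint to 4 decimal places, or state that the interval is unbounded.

(-1.3021, 0).

Set f=λy, z=hλ:
  k1=λy_n ⇒ h·k1=z·y_n;  k2=λ(1+3/5z)y_n ⇒ h·k2=z(1+3/5z)y_n
  y_{n+1}/y_n = 1 − 7/25z + 32/25z(1+3/5z) = 1 + z + 96/125z²
  ⇒ R(z) = 1 + z + 96/125z².

Need |R(x)|<1, x<0.
x=-1.23: |R|=0.9319
R=1: x+96/125x²=0 ⇒ x=−125/96=-1.3021; min R=1−1/(4·96/125)=0.6745>−1
Confirm numerically:
  x=-1.171: |R|=0.88211 <1
  x=-0.993: |R|=0.76429 <1
  x=-0.894: |R|=0.71981 <1
  x=-0.780: |R|=0.68725 <1
  x=-1.850: |R|=1.77848 >1
  x=-1.597: |R|=1.36171 >1
Stable set (-1.3021, 0).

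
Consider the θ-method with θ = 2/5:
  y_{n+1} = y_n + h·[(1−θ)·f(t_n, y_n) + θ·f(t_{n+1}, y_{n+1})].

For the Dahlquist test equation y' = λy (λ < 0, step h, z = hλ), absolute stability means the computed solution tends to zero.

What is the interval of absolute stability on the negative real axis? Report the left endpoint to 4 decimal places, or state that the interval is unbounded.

With y'=λy (z=hλ):
  y_{n+1} = y_n + z·[3/5·y_n + 2/5·y_{n+1}] ⇒ (1 − 2/5z)y_{n+1} = (1 + 3/5z)y_n
  so R(z) = (1 + 3/5z)/(1 − 2/5z).

Find x<0 with |R(x)|<1.
x=-0.76: |R|=0.4172
R=−1: 1+3/5x = −1+2/5x ⇒ -1/5x=2 ⇒ x=2/(-1/5)=-10.0000
Confirm numerically:
  x=-6.407: |R|=0.79830 <1
  x=-5.575: |R|=0.72601 <1
  x=-5.523: |R|=0.72099 <1
  x=-10.209: |R|=1.00822 >1
  x=-10.134: |R|=1.00530 >1
Stable set (-10.0000, 0).

z∈(-10.0000,0).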